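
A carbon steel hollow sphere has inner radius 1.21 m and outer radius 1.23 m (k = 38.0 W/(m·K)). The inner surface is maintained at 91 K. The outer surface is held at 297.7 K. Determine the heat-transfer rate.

Q = 7350 kW

Q = 4πk·ΔT/(1/r₁ − 1/r₂) = 4π × 38.0 × 206.7 / (1/1.21 − 1/1.23) = 7.35×10^6 W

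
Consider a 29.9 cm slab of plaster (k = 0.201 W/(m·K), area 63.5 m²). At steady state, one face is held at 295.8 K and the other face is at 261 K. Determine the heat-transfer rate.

Q = kA·ΔT/L = 0.201 × 63.5 × |295.8 K − 261 K| / 0.299 = 1490 W

Q = 1490 W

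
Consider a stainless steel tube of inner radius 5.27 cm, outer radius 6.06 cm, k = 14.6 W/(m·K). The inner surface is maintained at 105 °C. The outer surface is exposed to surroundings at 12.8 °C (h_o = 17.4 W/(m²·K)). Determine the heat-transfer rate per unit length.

Q' = 605 W/m

Series thermal resistances, inner to outer:
  R'_stainless steel = ln(0.0606/0.0527)/(2πk) = 0.1397/(2π·14.6) = 0.001523 m·K/W
  R'_conv,out = 1/(2πr h) = 1/(2π·0.0606·17.4) = 0.1509 m·K/W
ΣR = 0.001523 + 0.1509 = 0.1524 m·K/W
Q' = ΔT/ΣR = (105 °C − 12.8 °C)/0.1524 = 605 W/m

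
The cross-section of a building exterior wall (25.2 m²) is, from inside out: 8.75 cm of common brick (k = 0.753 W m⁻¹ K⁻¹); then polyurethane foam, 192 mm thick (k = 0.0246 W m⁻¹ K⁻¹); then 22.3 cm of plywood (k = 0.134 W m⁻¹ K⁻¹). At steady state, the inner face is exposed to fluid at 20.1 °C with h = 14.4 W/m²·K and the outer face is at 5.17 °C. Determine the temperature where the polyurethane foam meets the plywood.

Series thermal resistances, inner to outer:
  R_conv,in = 1/(hA) = 1/(14.4·25.2) = 0.002756 K/W
  R_common brick = L/(kA) = 0.0875/(0.753·25.2) = 0.004611 K/W
  R_polyurethane foam = L/(kA) = 0.192/(0.0246·25.2) = 0.3097 K/W
  R_plywood = L/(kA) = 0.223/(0.134·25.2) = 0.06604 K/W
ΣR = 0.002756 + 0.004611 + 0.3097 + 0.06604 = 0.3831 K/W
Q = ΔT/ΣR = (20.1 °C − 5.17 °C)/0.3831 = 38.97 W
From the inner boundary to the polyurethane foam/plywood interface, ΣR_partial = 0.3171 K/W.
T_interface = T_in − Q·ΣR_partial = 20.1 °C − (38.97)(0.3171) = 7.74 °C

T = 7.74 °C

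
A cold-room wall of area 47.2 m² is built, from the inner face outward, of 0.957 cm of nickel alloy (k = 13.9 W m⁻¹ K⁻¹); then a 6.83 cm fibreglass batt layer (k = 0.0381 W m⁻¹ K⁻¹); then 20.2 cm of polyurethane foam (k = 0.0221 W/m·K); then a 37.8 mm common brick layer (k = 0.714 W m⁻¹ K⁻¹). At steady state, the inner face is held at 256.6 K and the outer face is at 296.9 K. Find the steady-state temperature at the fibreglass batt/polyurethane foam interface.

T = 263.18 K

Series thermal resistances, inner to outer:
  R_nickel alloy = L/(kA) = 0.00957/(13.9·47.2) = 1.459×10^-5 K/W
  R_fibreglass batt = L/(kA) = 0.0683/(0.0381·47.2) = 0.03798 K/W
  R_polyurethane foam = L/(kA) = 0.202/(0.0221·47.2) = 0.1936 K/W
  R_common brick = L/(kA) = 0.0378/(0.714·47.2) = 0.001122 K/W
ΣR = 1.459×10^-5 + 0.03798 + 0.1936 + 0.001122 = 0.2327 K/W
Q = ΔT/ΣR = (256.6 K − 296.9 K)/0.2327 = -173.2 W
From the inner boundary to the fibreglass batt/polyurethane foam interface, ΣR_partial = 0.03799 K/W.
T_interface = T_in − Q·ΣR_partial = 256.6 K − (-173.2)(0.03799) = 263.18 K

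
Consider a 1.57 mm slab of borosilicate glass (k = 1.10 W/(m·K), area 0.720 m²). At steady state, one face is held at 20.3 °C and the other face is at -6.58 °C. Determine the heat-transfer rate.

Q = 13.6 kW

Q = kA·ΔT/L = 1.10 × 0.720 × |20.3 °C − -6.58 °C| / 0.00157 = 13600 W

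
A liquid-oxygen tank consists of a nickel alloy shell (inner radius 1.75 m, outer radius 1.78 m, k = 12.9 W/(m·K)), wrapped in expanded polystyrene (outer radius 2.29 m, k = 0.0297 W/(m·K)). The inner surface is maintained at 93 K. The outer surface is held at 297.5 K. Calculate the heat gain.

Treat each layer as a resistance in series:
  R_nickel alloy = (1/1.75 − 1/1.78)/(4πk) = 0.009631/(4π·12.9) = 5.941×10^-5 K/W
  R_expanded polystyrene = (1/1.78 − 1/2.29)/(4πk) = 0.1251/(4π·0.0297) = 0.3352 K/W
ΣR = 5.941×10^-5 + 0.3352 = 0.3353 K/W
Q = ΔT/ΣR = (93 K − 297.5 K)/0.3353 = -610 W
(Negative Q ⇒ heat flows inward; heat gain = 610 W.)

Q = 610 W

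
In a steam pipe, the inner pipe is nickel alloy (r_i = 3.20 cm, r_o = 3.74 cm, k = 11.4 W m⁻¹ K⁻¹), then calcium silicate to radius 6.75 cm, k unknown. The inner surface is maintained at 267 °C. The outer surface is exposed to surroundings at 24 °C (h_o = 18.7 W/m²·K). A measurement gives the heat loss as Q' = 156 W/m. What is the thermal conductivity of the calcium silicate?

ΣR = ΔT/Q' = |267 − 24|/156 = 1.558 m·K/W
Known resistances:
  R'_nickel alloy = ln(0.0374/0.0320)/(2πk) = 0.1559/(2π·11.4) = 0.002177 m·K/W
  R'_conv,out = 1/(2πr h) = 1/(2π·0.0675·18.7) = 0.1261 m·K/W
R_calcium silicate = ΣR − ΣR_known = 1.558 − 0.1283 = 1.430 m·K/W
ln(r₂/r₁)/(2πk) = 1.430 ⇒ k = 0.5905/(2π·1.430) = 0.0657 W/m·K

k = 0.0657 W/m·K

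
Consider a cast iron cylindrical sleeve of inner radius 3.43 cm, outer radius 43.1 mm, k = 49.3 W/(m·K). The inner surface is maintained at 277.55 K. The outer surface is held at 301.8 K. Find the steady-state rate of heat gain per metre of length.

Q' = 32900 W/m

Q' = 2πk·ΔT/ln(r₂/r₁) = 2π × 49.3 × 24.25 / ln(0.0431/0.0343) = 32900 W/m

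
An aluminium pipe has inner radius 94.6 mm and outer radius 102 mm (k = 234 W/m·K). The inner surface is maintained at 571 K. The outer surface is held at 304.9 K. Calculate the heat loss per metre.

Q' = 2πk·ΔT/ln(r₂/r₁) = 2π × 234 × 266.1 / ln(0.102/0.0946) = 5.19×10^6 W/m

Q' = 5190 kW/m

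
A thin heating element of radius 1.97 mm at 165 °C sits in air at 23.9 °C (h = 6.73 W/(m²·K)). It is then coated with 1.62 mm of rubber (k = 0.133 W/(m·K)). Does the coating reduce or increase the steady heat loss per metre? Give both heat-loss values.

Critical radius for a cylinder: r_cr = k/h = 0.0198 m = 1.98 cm.
Outer radius after coating: r₂ = 0.00197 + 0.00162 = 0.00359 m.
Since r₁ < r_cr and r₂ ≤ r_cr, the coating moves toward the maximum at r_cr — heat loss rises.
Bare: R = 1/(2πr₁h) = 12.00 m·K/W; Q = 141.1/12.00 = 11.8 W/m.
Coated: R = R_cond + R_conv = 7.305 m·K/W; Q = 141.1/7.305 = 19.3 W/m.

increases: 11.8 → 19.3 W/m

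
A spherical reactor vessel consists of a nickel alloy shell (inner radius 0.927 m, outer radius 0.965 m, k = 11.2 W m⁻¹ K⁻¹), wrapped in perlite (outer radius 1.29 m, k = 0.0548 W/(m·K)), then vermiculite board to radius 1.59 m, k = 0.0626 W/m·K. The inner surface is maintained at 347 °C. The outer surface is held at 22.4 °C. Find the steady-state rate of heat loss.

Treat each layer as a resistance in series:
  R_nickel alloy = (1/0.927 − 1/0.965)/(4πk) = 0.04248/(4π·11.2) = 3.018×10^-4 K/W
  R_perlite = (1/0.965 − 1/1.29)/(4πk) = 0.2611/(4π·0.0548) = 0.3791 K/W
  R_vermiculite board = (1/1.29 − 1/1.59)/(4πk) = 0.1463/(4π·0.0626) = 0.1859 K/W
ΣR = 3.018×10^-4 + 0.3791 + 0.1859 = 0.5653 K/W
Q = ΔT/ΣR = (347 °C − 22.4 °C)/0.5653 = 574 W

Q = 574 W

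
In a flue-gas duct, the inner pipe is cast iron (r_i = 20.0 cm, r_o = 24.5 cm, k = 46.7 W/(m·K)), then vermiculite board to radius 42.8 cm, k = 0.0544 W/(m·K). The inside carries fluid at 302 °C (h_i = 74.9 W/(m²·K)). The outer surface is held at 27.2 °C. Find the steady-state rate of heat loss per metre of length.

Q' = 167 W/m

Series thermal resistances, inner to outer:
  R'_conv,in = 1/(2πr h) = 1/(2π·0.200·74.9) = 0.01062 m·K/W
  R'_cast iron = ln(0.245/0.200)/(2πk) = 0.2029/(2π·46.7) = 6.916×10^-4 m·K/W
  R'_vermiculite board = ln(0.428/0.245)/(2πk) = 0.5579/(2π·0.0544) = 1.632 m·K/W
ΣR = 0.01062 + 6.916×10^-4 + 1.632 = 1.643 m·K/W
Q' = ΔT/ΣR = (302 °C − 27.2 °C)/1.643 = 167 W/m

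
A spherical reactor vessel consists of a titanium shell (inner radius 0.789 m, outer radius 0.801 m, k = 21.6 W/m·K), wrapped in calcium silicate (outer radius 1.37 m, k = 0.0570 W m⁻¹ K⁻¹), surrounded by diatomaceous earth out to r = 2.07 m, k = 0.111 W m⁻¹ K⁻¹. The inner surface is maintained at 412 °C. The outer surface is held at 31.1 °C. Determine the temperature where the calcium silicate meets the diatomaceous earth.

Series thermal resistances, inner to outer:
  R_titanium = (1/0.789 − 1/0.801)/(4πk) = 0.01899/(4π·21.6) = 6.995×10^-5 K/W
  R_calcium silicate = (1/0.801 − 1/1.37)/(4πk) = 0.5185/(4π·0.0570) = 0.7239 K/W
  R_diatomaceous earth = (1/1.37 − 1/2.07)/(4πk) = 0.2468/(4π·0.111) = 0.1770 K/W
ΣR = 6.995×10^-5 + 0.7239 + 0.1770 = 0.9010 K/W
Q = ΔT/ΣR = (412 °C − 31.1 °C)/0.9010 = 422.8 W
From the inner boundary to the calcium silicate/diatomaceous earth interface, ΣR_partial = 0.7240 K/W.
T_interface = T_in − Q·ΣR_partial = 412 °C − (422.8)(0.7240) = 106 °C

T = 106 °C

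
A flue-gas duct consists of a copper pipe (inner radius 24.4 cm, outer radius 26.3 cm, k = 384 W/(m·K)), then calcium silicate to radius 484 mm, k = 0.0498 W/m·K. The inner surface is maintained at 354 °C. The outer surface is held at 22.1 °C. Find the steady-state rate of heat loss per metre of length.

Series thermal resistances, inner to outer:
  R'_copper = ln(0.263/0.244)/(2πk) = 0.07499/(2π·384) = 3.108×10^-5 m·K/W
  R'_calcium silicate = ln(0.484/0.263)/(2πk) = 0.6099/(2π·0.0498) = 1.949 m·K/W
ΣR = 3.108×10^-5 + 1.949 = 1.949 m·K/W
Q' = ΔT/ΣR = (354 °C − 22.1 °C)/1.949 = 170 W/m

Q' = 170 W/m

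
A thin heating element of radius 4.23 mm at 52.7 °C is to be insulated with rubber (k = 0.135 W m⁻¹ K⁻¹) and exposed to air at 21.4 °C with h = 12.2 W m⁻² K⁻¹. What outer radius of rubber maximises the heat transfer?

r_cr = 1.11 cm

For a cylinder, r_cr = k_ins/h = 0.135/12.2 = 0.0111 m = 1.11 cm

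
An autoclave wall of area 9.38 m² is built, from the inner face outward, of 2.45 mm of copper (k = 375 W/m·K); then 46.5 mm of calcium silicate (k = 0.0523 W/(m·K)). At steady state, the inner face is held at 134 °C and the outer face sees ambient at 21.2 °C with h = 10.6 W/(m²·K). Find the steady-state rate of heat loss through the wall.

Resistance network (inner→outer):
  R_copper = L/(kA) = 0.00245/(375·9.38) = 6.965×10^-7 K/W
  R_calcium silicate = L/(kA) = 0.0465/(0.0523·9.38) = 0.09479 K/W
  R_conv,out = 1/(hA) = 1/(10.6·9.38) = 0.01006 K/W
ΣR = 6.965×10^-7 + 0.09479 + 0.01006 = 0.1049 K/W
Q = ΔT/ΣR = (134 °C − 21.2 °C)/0.1049 = 1080 W

Q = 1080 W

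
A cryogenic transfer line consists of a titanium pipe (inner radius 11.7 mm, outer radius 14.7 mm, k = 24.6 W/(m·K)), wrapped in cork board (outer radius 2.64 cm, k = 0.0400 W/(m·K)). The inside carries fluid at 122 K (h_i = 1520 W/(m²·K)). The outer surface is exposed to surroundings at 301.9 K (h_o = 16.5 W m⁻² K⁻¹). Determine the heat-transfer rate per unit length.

Resistance network (inner→outer):
  R'_conv,in = 1/(2πr h) = 1/(2π·0.0117·1520) = 0.008949 m·K/W
  R'_titanium = ln(0.0147/0.0117)/(2πk) = 0.2283/(2π·24.6) = 0.001477 m·K/W
  R'_cork board = ln(0.0264/0.0147)/(2πk) = 0.5855/(2π·0.0400) = 2.330 m·K/W
  R'_conv,out = 1/(2πr h) = 1/(2π·0.0264·16.5) = 0.3654 m·K/W
ΣR = 0.008949 + 0.001477 + 2.330 + 0.3654 = 2.706 m·K/W
Q' = ΔT/ΣR = (122 K − 301.9 K)/2.706 = -66.5 W/m
(Negative Q' ⇒ heat flows inward; heat gain = 66.5 W/m.)

Q' = 66.5 W/m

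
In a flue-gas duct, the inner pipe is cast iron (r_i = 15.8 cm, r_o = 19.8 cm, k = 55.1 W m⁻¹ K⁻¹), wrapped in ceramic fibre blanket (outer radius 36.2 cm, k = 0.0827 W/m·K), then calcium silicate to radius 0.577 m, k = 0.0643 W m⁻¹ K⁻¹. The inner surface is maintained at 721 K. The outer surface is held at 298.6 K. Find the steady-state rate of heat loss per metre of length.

Resistance network (inner→outer):
  R'_cast iron = ln(0.198/0.158)/(2πk) = 0.2257/(2π·55.1) = 6.518×10^-4 m·K/W
  R'_ceramic fibre blanket = ln(0.362/0.198)/(2πk) = 0.6034/(2π·0.0827) = 1.161 m·K/W
  R'_calcium silicate = ln(0.577/0.362)/(2πk) = 0.4662/(2π·0.0643) = 1.154 m·K/W
ΣR = 6.518×10^-4 + 1.161 + 1.154 = 2.316 m·K/W
Q' = ΔT/ΣR = (721 K − 298.6 K)/2.316 = 182 W/m

Q' = 182 W/m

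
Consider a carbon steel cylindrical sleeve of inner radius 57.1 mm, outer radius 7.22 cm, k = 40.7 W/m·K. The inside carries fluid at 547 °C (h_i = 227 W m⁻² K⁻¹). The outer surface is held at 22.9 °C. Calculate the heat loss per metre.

Treat each layer as a resistance in series:
  R'_conv,in = 1/(2πr h) = 1/(2π·0.0571·227) = 0.01228 m·K/W
  R'_carbon steel = ln(0.0722/0.0571)/(2πk) = 0.2346/(2π·40.7) = 9.175×10^-4 m·K/W
ΣR = 0.01228 + 9.175×10^-4 = 0.01320 m·K/W
Q' = ΔT/ΣR = (547 °C − 22.9 °C)/0.01320 = 39700 W/m

Q' = 39.7 kW/m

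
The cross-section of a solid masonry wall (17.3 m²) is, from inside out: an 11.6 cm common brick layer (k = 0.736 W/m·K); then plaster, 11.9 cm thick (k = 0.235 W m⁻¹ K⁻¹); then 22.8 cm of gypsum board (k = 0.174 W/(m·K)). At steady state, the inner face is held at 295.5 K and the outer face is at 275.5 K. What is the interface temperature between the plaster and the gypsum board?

T = 288.8 K

Treat each layer as a resistance in series:
  R_common brick = L/(kA) = 0.116/(0.736·17.3) = 0.009110 K/W
  R_plaster = L/(kA) = 0.119/(0.235·17.3) = 0.02927 K/W
  R_gypsum board = L/(kA) = 0.228/(0.174·17.3) = 0.07574 K/W
ΣR = 0.009110 + 0.02927 + 0.07574 = 0.1141 K/W
Q = ΔT/ΣR = (295.5 K − 275.5 K)/0.1141 = 175.3 W
From the inner boundary to the plaster/gypsum board interface, ΣR_partial = 0.03838 K/W.
T_interface = T_in − Q·ΣR_partial = 295.5 K − (175.3)(0.03838) = 288.8 K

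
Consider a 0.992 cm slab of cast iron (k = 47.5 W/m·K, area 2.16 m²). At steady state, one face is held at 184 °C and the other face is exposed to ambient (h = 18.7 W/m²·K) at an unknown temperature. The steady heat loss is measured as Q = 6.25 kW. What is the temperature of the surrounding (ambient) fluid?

T_out = 28.7 °C

Series resistances:
  R_cast iron = L/(kA) = 0.00992/(47.5·2.16) = 9.669×10^-5 K/W
  R_conv,out = 1/(hA) = 1/(18.7·2.16) = 0.02476 K/W
ΣR = 0.02485 K/W
ΔT = Q·ΣR = 6250 × 0.02485 = 155.3 K
Heat flows outward, so T_out = T_in − ΔT = 184 − 155.3 = 28.7 °C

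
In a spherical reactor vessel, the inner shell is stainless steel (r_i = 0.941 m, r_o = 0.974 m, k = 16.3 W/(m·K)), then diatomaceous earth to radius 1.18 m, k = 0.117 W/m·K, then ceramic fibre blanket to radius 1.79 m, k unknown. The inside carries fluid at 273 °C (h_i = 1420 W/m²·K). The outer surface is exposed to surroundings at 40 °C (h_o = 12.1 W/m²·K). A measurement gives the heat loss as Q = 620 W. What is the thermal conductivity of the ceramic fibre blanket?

ΣR = ΔT/Q = |273 − 40|/620 = 0.3758 K/W
Known resistances:
  R_conv,in = 1/(4πr²h) = 1/(4π·0.941²·1420) = 6.329×10^-5 K/W
  R_stainless steel = (1/0.941 − 1/0.974)/(4πk) = 0.03601/(4π·16.3) = 1.758×10^-4 K/W
  R_diatomaceous earth = (1/0.974 − 1/1.18)/(4πk) = 0.1792/(4π·0.117) = 0.1219 K/W
  R_conv,out = 1/(4πr²h) = 1/(4π·1.79²·12.1) = 0.002053 K/W
R_ceramic fibre blanket = ΣR − ΣR_known = 0.3758 − 0.1242 = 0.2516 K/W
(1/r₁−1/r₂)/(4πk) = 0.2516 ⇒ k = 0.2888/(4π·0.2516) = 0.0913 W/m·K

k = 0.0913 W/m·K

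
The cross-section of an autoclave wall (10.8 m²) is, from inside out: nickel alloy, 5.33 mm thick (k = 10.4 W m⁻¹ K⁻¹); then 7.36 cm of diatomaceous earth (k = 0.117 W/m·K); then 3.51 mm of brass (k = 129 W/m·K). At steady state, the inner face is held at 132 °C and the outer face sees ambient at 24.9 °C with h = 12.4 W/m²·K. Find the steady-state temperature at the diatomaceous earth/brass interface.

T = 37.1 °C

Series thermal resistances, inner to outer:
  R_nickel alloy = L/(kA) = 0.00533/(10.4·10.8) = 4.745×10^-5 K/W
  R_diatomaceous earth = L/(kA) = 0.0736/(0.117·10.8) = 0.05825 K/W
  R_brass = L/(kA) = 0.00351/(129·10.8) = 2.519×10^-6 K/W
  R_conv,out = 1/(hA) = 1/(12.4·10.8) = 0.007467 K/W
ΣR = 4.745×10^-5 + 0.05825 + 2.519×10^-6 + 0.007467 = 0.06577 K/W
Q = ΔT/ΣR = (132 °C − 24.9 °C)/0.06577 = 1628 W
From the inner boundary to the diatomaceous earth/brass interface, ΣR_partial = 0.05830 K/W.
T_interface = T_in − Q·ΣR_partial = 132 °C − (1628)(0.05830) = 37.1 °C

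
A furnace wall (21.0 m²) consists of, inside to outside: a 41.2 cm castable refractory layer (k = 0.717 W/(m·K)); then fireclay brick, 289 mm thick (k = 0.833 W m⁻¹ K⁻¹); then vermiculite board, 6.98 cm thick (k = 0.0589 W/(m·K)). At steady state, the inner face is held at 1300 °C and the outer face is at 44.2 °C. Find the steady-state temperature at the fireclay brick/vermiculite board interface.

T = 751 °C

Series thermal resistances, inner to outer:
  R_castable refractory = L/(kA) = 0.412/(0.717·21.0) = 0.02736 K/W
  R_fireclay brick = L/(kA) = 0.289/(0.833·21.0) = 0.01652 K/W
  R_vermiculite board = L/(kA) = 0.0698/(0.0589·21.0) = 0.05643 K/W
ΣR = 0.02736 + 0.01652 + 0.05643 = 0.1003 K/W
Q = ΔT/ΣR = (1300 °C − 44.2 °C)/0.1003 = 12520 W
From the inner boundary to the fireclay brick/vermiculite board interface, ΣR_partial = 0.04388 K/W.
T_interface = T_in − Q·ΣR_partial = 1300 °C − (12520)(0.04388) = 751 °C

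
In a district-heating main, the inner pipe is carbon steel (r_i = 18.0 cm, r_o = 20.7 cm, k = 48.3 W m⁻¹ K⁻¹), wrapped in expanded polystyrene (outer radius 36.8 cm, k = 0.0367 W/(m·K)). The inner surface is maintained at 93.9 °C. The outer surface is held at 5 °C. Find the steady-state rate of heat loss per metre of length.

Q' = 35.6 W/m

Treat each layer as a resistance in series:
  R'_carbon steel = ln(0.207/0.180)/(2πk) = 0.1398/(2π·48.3) = 4.605×10^-4 m·K/W
  R'_expanded polystyrene = ln(0.368/0.207)/(2πk) = 0.5754/(2π·0.0367) = 2.495 m·K/W
ΣR = 4.605×10^-4 + 2.495 = 2.495 m·K/W
Q' = ΔT/ΣR = (93.9 °C − 5 °C)/2.495 = 35.6 W/m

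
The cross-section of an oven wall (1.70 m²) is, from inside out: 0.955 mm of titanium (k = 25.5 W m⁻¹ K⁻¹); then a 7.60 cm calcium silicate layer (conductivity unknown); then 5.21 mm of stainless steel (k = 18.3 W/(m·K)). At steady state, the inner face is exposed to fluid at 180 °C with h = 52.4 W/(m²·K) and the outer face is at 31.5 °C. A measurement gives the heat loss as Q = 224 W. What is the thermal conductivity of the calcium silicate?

k = 0.0686 W/m·K

ΣR = ΔT/Q = |180 − 31.5|/224 = 0.6629 K/W
Known resistances:
  R_conv,in = 1/(hA) = 1/(52.4·1.70) = 0.01123 K/W
  R_titanium = L/(kA) = 9.55×10^-4/(25.5·1.70) = 2.203×10^-5 K/W
  R_stainless steel = L/(kA) = 0.00521/(18.3·1.70) = 1.675×10^-4 K/W
R_calcium silicate = ΣR − ΣR_known = 0.6629 − 0.01142 = 0.6515 K/W
L/(kA) = 0.6515 ⇒ k = 0.0760/(0.6515·1.70) = 0.0686 W/m·K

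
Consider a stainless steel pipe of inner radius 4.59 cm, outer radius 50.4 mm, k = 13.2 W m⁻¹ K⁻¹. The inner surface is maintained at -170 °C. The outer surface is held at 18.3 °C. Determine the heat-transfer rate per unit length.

Q' = 2πk·ΔT/ln(r₂/r₁) = 2π × 13.2 × 188.3 / ln(0.0504/0.0459) = 1.67×10^5 W/m

Q' = 1.67×10^5 W/m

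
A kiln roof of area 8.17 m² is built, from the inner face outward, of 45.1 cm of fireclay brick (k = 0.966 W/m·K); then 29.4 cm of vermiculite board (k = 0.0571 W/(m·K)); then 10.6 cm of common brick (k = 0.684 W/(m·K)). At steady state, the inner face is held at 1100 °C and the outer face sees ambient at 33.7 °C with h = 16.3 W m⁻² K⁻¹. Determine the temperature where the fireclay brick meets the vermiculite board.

Treat each layer as a resistance in series:
  R_fireclay brick = L/(kA) = 0.451/(0.966·8.17) = 0.05714 K/W
  R_vermiculite board = L/(kA) = 0.294/(0.0571·8.17) = 0.6302 K/W
  R_common brick = L/(kA) = 0.106/(0.684·8.17) = 0.01897 K/W
  R_conv,out = 1/(hA) = 1/(16.3·8.17) = 0.007509 K/W
ΣR = 0.05714 + 0.6302 + 0.01897 + 0.007509 = 0.7138 K/W
Q = ΔT/ΣR = (1100 °C − 33.7 °C)/0.7138 = 1494 W
From the inner boundary to the fireclay brick/vermiculite board interface, ΣR_partial = 0.05714 K/W.
T_interface = T_in − Q·ΣR_partial = 1100 °C − (1494)(0.05714) = 1015 °C

T = 1015 °C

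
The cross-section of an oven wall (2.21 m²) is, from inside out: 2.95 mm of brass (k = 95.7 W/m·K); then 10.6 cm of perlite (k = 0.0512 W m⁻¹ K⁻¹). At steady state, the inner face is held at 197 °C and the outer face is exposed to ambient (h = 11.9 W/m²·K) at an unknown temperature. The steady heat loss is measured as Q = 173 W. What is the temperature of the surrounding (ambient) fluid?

T_out = 28.4 °C

Series resistances:
  R_brass = L/(kA) = 0.00295/(95.7·2.21) = 1.395×10^-5 K/W
  R_perlite = L/(kA) = 0.106/(0.0512·2.21) = 0.9368 K/W
  R_conv,out = 1/(hA) = 1/(11.9·2.21) = 0.03802 K/W
ΣR = 0.9748 K/W
ΔT = Q·ΣR = 173 × 0.9748 = 168.6 K
Heat flows outward, so T_out = T_in − ΔT = 197 − 168.6 = 28.4 °C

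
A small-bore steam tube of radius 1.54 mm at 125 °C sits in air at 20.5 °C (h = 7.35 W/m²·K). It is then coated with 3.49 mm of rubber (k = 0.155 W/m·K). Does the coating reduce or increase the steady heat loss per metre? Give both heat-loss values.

increases: 7.43 → 18.9 W/m

Critical radius for a cylinder: r_cr = k/h = 0.0211 m = 2.11 cm.
Outer radius after coating: r₂ = 0.00154 + 0.00349 = 0.00503 m.
Since r₁ < r_cr and r₂ ≤ r_cr, the coating moves toward the maximum at r_cr — heat loss rises.
Bare: R = 1/(2πr₁h) = 14.06 m·K/W; Q = 104.5/14.06 = 7.43 W/m.
Coated: R = R_cond + R_conv = 5.520 m·K/W; Q = 104.5/5.520 = 18.9 W/m.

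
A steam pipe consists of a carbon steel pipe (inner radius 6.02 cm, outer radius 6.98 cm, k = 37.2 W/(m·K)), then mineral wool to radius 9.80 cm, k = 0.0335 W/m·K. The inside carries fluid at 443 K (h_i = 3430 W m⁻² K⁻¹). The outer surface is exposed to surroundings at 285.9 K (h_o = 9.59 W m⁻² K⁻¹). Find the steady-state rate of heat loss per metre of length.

Treat each layer as a resistance in series:
  R'_conv,in = 1/(2πr h) = 1/(2π·0.0602·3430) = 7.708×10^-4 m·K/W
  R'_carbon steel = ln(0.0698/0.0602)/(2πk) = 0.1480/(2π·37.2) = 6.330×10^-4 m·K/W
  R'_mineral wool = ln(0.0980/0.0698)/(2πk) = 0.3393/(2π·0.0335) = 1.612 m·K/W
  R'_conv,out = 1/(2πr h) = 1/(2π·0.0980·9.59) = 0.1693 m·K/W
ΣR = 7.708×10^-4 + 6.330×10^-4 + 1.612 + 0.1693 = 1.783 m·K/W
Q' = ΔT/ΣR = (443 K − 285.9 K)/1.783 = 88.1 W/m

Q' = 88.1 W/m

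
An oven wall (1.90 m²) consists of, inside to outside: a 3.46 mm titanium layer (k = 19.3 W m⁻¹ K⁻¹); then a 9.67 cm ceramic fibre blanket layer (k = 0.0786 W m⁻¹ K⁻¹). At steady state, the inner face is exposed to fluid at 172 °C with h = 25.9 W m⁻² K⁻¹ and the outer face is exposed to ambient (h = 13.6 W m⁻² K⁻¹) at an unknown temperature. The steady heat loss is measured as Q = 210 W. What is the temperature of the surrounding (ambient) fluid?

T_out = 23.6 °C

Sum the resistances:
  R_conv,in = 1/(hA) = 1/(25.9·1.90) = 0.02032 K/W
  R_titanium = L/(kA) = 0.00346/(19.3·1.90) = 9.436×10^-5 K/W
  R_ceramic fibre blanket = L/(kA) = 0.0967/(0.0786·1.90) = 0.6475 K/W
  R_conv,out = 1/(hA) = 1/(13.6·1.90) = 0.03870 K/W
ΣR = 0.7066 K/W
ΔT = Q·ΣR = 210 × 0.7066 = 148.4 K
Heat flows outward, so T_out = T_in − ΔT = 172 − 148.4 = 23.6 °C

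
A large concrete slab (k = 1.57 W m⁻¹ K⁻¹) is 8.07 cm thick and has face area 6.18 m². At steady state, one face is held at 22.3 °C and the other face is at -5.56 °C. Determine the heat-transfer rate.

Q = kA·ΔT/L = 1.57 × 6.18 × |22.3 °C − -5.56 °C| / 0.0807 = 3350 W

Q = 3.35 kW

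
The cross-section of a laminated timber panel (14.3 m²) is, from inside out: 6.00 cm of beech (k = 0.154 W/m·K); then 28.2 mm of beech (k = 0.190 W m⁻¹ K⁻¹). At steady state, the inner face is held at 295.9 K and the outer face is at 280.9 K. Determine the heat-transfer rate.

Resistance network (inner→outer):
  R_beech = L/(kA) = 0.0600/(0.154·14.3) = 0.02725 K/W
  R_beech = L/(kA) = 0.0282/(0.190·14.3) = 0.01038 K/W
ΣR = 0.02725 + 0.01038 = 0.03763 K/W
Q = ΔT/ΣR = (295.9 K − 280.9 K)/0.03763 = 399 W

Q = 399 W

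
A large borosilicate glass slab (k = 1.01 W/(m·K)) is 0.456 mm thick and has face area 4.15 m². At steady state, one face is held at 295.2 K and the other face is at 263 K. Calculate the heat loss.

Q = kA·ΔT/L = 1.01 × 4.15 × |295.2 K − 263 K| / 4.56×10^-4 = 2.96×10^5 W

Q = 2.96×10^5 W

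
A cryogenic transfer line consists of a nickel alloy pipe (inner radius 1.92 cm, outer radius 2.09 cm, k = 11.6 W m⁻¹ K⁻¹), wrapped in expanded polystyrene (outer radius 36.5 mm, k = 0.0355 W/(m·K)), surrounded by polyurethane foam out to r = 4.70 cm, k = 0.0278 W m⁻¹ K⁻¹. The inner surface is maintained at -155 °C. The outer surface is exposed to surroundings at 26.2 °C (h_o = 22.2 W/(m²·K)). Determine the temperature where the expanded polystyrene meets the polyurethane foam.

T = -44.5 °C

Treat each layer as a resistance in series:
  R'_nickel alloy = ln(0.0209/0.0192)/(2πk) = 0.08484/(2π·11.6) = 0.001164 m·K/W
  R'_expanded polystyrene = ln(0.0365/0.0209)/(2πk) = 0.5576/(2π·0.0355) = 2.500 m·K/W
  R'_polyurethane foam = ln(0.0470/0.0365)/(2πk) = 0.2528/(2π·0.0278) = 1.447 m·K/W
  R'_conv,out = 1/(2πr h) = 1/(2π·0.0470·22.2) = 0.1525 m·K/W
ΣR = 0.001164 + 2.500 + 1.447 + 0.1525 = 4.101 m·K/W
Q' = ΔT/ΣR = (-155 °C − 26.2 °C)/4.101 = -44.18 W/m
From the inner boundary to the expanded polystyrene/polyurethane foam interface, ΣR_partial = 2.501 m·K/W.
T_interface = T_in − Q'·ΣR_partial = -155 °C − (-44.18)(2.501) = -44.5 °C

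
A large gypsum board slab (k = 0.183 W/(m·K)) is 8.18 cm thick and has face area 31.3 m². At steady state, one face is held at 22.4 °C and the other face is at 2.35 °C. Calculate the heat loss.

Q = 1400 W

Q = kA·ΔT/L = 0.183 × 31.3 × |22.4 °C − 2.35 °C| / 0.0818 = 1400 W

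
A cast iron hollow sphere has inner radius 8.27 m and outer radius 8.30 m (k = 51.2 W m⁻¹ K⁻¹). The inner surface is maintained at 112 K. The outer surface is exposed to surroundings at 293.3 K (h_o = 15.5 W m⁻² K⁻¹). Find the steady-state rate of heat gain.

Q = 2.41×10^6 W

Treat each layer as a resistance in series:
  R_cast iron = (1/8.27 − 1/8.30)/(4πk) = 4.371×10^-4/(4π·51.2) = 6.793×10^-7 K/W
  R_conv,out = 1/(4πr²h) = 1/(4π·8.30²·15.5) = 7.453×10^-5 K/W
ΣR = 6.793×10^-7 + 7.453×10^-5 = 7.521×10^-5 K/W
Q = ΔT/ΣR = (112 K − 293.3 K)/7.521×10^-5 = -2.41×10^6 W
(Negative Q ⇒ heat flows inward; heat gain = 2.41×10^6 W.)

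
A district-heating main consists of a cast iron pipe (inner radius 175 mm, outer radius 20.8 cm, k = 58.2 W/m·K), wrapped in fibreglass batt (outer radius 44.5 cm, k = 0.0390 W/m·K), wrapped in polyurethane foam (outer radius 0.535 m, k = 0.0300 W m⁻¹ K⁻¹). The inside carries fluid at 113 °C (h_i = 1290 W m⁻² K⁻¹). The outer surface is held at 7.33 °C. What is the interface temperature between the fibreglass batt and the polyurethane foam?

Resistance network (inner→outer):
  R'_conv,in = 1/(2πr h) = 1/(2π·0.175·1290) = 7.050×10^-4 m·K/W
  R'_cast iron = ln(0.208/0.175)/(2πk) = 0.1728/(2π·58.2) = 4.724×10^-4 m·K/W
  R'_fibreglass batt = ln(0.445/0.208)/(2πk) = 0.7605/(2π·0.0390) = 3.104 m·K/W
  R'_polyurethane foam = ln(0.535/0.445)/(2πk) = 0.1842/(2π·0.0300) = 0.9772 m·K/W
ΣR = 7.050×10^-4 + 4.724×10^-4 + 3.104 + 0.9772 = 4.082 m·K/W
Q' = ΔT/ΣR = (113 °C − 7.33 °C)/4.082 = 25.89 W/m
From the inner boundary to the fibreglass batt/polyurethane foam interface, ΣR_partial = 3.105 m·K/W.
T_interface = T_in − Q'·ΣR_partial = 113 °C − (25.89)(3.105) = 32.6 °C

T = 32.6 °C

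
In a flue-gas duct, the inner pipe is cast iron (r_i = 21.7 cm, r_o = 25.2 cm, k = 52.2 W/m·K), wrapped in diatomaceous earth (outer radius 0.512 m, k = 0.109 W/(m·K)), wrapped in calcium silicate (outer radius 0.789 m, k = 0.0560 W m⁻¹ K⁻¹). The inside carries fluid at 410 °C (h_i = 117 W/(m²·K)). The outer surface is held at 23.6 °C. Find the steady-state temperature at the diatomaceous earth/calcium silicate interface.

Treat each layer as a resistance in series:
  R'_conv,in = 1/(2πr h) = 1/(2π·0.217·117) = 0.006269 m·K/W
  R'_cast iron = ln(0.252/0.217)/(2πk) = 0.1495/(2π·52.2) = 4.559×10^-4 m·K/W
  R'_diatomaceous earth = ln(0.512/0.252)/(2πk) = 0.7089/(2π·0.109) = 1.035 m·K/W
  R'_calcium silicate = ln(0.789/0.512)/(2πk) = 0.4324/(2π·0.0560) = 1.229 m·K/W
ΣR = 0.006269 + 4.559×10^-4 + 1.035 + 1.229 = 2.271 m·K/W
Q' = ΔT/ΣR = (410 °C − 23.6 °C)/2.271 = 170.1 W/m
From the inner boundary to the diatomaceous earth/calcium silicate interface, ΣR_partial = 1.042 m·K/W.
T_interface = T_in − Q'·ΣR_partial = 410 °C − (170.1)(1.042) = 233 °C

T = 233 °C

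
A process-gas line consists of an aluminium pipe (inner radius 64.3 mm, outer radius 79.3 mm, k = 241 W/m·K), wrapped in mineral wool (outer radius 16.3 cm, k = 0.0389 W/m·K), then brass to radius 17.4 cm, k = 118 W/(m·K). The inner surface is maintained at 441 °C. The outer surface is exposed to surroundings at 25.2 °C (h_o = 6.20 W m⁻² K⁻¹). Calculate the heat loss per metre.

Q' = 134 W/m

Series thermal resistances, inner to outer:
  R'_aluminium = ln(0.0793/0.0643)/(2πk) = 0.2097/(2π·241) = 1.385×10^-4 m·K/W
  R'_mineral wool = ln(0.163/0.0793)/(2πk) = 0.7205/(2π·0.0389) = 2.948 m·K/W
  R'_brass = ln(0.174/0.163)/(2πk) = 0.06531/(2π·118) = 8.808×10^-5 m·K/W
  R'_conv,out = 1/(2πr h) = 1/(2π·0.174·6.20) = 0.1475 m·K/W
ΣR = 1.385×10^-4 + 2.948 + 8.808×10^-5 + 0.1475 = 3.096 m·K/W
Q' = ΔT/ΣR = (441 °C − 25.2 °C)/3.096 = 134 W/m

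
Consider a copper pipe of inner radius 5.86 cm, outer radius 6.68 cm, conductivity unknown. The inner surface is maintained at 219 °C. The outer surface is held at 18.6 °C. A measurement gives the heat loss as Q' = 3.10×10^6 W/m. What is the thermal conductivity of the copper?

ΣR = ΔT/Q' = |219 − 18.6|/3.10×10^6 = 6.465×10^-5 m·K/W
ln(r₂/r₁)/(2πk) = 6.465×10^-5 ⇒ k = 0.1310/(2π·6.465×10^-5) = 322 W/m·K

k = 322 W/m·K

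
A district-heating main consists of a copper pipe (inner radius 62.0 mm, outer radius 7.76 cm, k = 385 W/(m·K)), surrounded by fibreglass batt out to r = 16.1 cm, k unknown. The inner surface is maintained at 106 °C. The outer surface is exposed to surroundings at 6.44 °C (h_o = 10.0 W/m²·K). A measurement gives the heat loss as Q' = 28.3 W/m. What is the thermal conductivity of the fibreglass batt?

ΣR = ΔT/Q' = |106 − 6.44|/28.3 = 3.518 m·K/W
Known resistances:
  R'_copper = ln(0.0776/0.0620)/(2πk) = 0.2244/(2π·385) = 9.278×10^-5 m·K/W
  R'_conv,out = 1/(2πr h) = 1/(2π·0.161·10.0) = 0.09885 m·K/W
R_fibreglass batt = ΣR − ΣR_known = 3.518 − 0.09894 = 3.419 m·K/W
ln(r₂/r₁)/(2πk) = 3.419 ⇒ k = 0.7298/(2π·3.419) = 0.0340 W/m·K

k = 0.0340 W/m·K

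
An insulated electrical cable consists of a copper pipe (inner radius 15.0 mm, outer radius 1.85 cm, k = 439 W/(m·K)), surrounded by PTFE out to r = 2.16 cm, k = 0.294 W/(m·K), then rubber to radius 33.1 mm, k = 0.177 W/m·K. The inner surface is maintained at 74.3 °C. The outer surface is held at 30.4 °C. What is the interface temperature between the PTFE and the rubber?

Series thermal resistances, inner to outer:
  R'_copper = ln(0.0185/0.0150)/(2πk) = 0.2097/(2π·439) = 7.603×10^-5 m·K/W
  R'_PTFE = ln(0.0216/0.0185)/(2πk) = 0.1549/(2π·0.294) = 0.08387 m·K/W
  R'_rubber = ln(0.0331/0.0216)/(2πk) = 0.4268/(2π·0.177) = 0.3838 m·K/W
ΣR = 7.603×10^-5 + 0.08387 + 0.3838 = 0.4677 m·K/W
Q' = ΔT/ΣR = (74.3 °C − 30.4 °C)/0.4677 = 93.86 W/m
From the inner boundary to the PTFE/rubber interface, ΣR_partial = 0.08395 m·K/W.
T_interface = T_in − Q'·ΣR_partial = 74.3 °C − (93.86)(0.08395) = 66.4 °C

T = 66.4 °C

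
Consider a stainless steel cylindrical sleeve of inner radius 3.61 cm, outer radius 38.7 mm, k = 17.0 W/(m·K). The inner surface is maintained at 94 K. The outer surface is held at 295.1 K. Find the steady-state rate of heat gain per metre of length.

Q' = 3.09×10^5 W/m

Q' = 2πk·ΔT/ln(r₂/r₁) = 2π × 17.0 × 201.1 / ln(0.0387/0.0361) = 3.09×10^5 W/m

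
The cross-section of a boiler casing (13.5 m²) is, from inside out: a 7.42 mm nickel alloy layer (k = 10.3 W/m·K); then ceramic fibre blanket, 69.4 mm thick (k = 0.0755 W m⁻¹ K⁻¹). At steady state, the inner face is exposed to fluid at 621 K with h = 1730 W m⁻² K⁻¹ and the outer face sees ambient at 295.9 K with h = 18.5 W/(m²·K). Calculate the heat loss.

Treat each layer as a resistance in series:
  R_conv,in = 1/(hA) = 1/(1730·13.5) = 4.282×10^-5 K/W
  R_nickel alloy = L/(kA) = 0.00742/(10.3·13.5) = 5.336×10^-5 K/W
  R_ceramic fibre blanket = L/(kA) = 0.0694/(0.0755·13.5) = 0.06809 K/W
  R_conv,out = 1/(hA) = 1/(18.5·13.5) = 0.004004 K/W
ΣR = 4.282×10^-5 + 5.336×10^-5 + 0.06809 + 0.004004 = 0.07219 K/W
Q = ΔT/ΣR = (621 K − 295.9 K)/0.07219 = 4500 W

Q = 4.50 kW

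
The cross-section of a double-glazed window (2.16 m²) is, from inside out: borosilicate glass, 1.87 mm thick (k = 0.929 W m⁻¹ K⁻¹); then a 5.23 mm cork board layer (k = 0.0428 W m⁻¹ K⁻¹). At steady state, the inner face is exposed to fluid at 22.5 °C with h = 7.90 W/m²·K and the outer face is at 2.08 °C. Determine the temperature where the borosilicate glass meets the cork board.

T = 12.0 °C

Resistance network (inner→outer):
  R_conv,in = 1/(hA) = 1/(7.90·2.16) = 0.05860 K/W
  R_borosilicate glass = L/(kA) = 0.00187/(0.929·2.16) = 9.319×10^-4 K/W
  R_cork board = L/(kA) = 0.00523/(0.0428·2.16) = 0.05657 K/W
ΣR = 0.05860 + 9.319×10^-4 + 0.05657 = 0.1161 K/W
Q = ΔT/ΣR = (22.5 °C − 2.08 °C)/0.1161 = 175.9 W
From the inner boundary to the borosilicate glass/cork board interface, ΣR_partial = 0.05953 K/W.
T_interface = T_in − Q·ΣR_partial = 22.5 °C − (175.9)(0.05953) = 12.0 °C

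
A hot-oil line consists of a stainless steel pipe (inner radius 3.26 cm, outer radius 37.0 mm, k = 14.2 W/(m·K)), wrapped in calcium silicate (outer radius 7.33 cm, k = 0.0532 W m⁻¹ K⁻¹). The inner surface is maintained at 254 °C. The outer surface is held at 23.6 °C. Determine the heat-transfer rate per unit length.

Resistance network (inner→outer):
  R'_stainless steel = ln(0.0370/0.0326)/(2πk) = 0.1266/(2π·14.2) = 0.001419 m·K/W
  R'_calcium silicate = ln(0.0733/0.0370)/(2πk) = 0.6836/(2π·0.0532) = 2.045 m·K/W
ΣR = 0.001419 + 2.045 = 2.046 m·K/W
Q' = ΔT/ΣR = (254 °C − 23.6 °C)/2.046 = 113 W/m

Q' = 113 W/m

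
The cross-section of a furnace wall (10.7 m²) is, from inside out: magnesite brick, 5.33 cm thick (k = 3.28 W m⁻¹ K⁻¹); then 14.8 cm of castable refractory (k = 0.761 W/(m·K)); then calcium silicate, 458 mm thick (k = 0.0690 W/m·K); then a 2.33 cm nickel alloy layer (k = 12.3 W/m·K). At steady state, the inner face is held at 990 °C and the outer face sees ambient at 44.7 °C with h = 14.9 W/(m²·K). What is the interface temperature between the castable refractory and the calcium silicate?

T = 961 °C

Resistance network (inner→outer):
  R_magnesite brick = L/(kA) = 0.0533/(3.28·10.7) = 0.001519 K/W
  R_castable refractory = L/(kA) = 0.148/(0.761·10.7) = 0.01818 K/W
  R_calcium silicate = L/(kA) = 0.458/(0.0690·10.7) = 0.6203 K/W
  R_nickel alloy = L/(kA) = 0.0233/(12.3·10.7) = 1.770×10^-4 K/W
  R_conv,out = 1/(hA) = 1/(14.9·10.7) = 0.006272 K/W
ΣR = 0.001519 + 0.01818 + 0.6203 + 1.770×10^-4 + 0.006272 = 0.6464 K/W
Q = ΔT/ΣR = (990 °C − 44.7 °C)/0.6464 = 1462 W
From the inner boundary to the castable refractory/calcium silicate interface, ΣR_partial = 0.01970 K/W.
T_interface = T_in − Q·ΣR_partial = 990 °C − (1462)(0.01970) = 961 °C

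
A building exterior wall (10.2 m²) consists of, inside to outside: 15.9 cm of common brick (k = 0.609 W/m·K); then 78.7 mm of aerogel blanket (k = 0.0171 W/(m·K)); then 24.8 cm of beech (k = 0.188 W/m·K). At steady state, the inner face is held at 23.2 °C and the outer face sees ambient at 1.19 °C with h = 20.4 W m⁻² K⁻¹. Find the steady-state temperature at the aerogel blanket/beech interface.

T = 6.02 °C

Series thermal resistances, inner to outer:
  R_common brick = L/(kA) = 0.159/(0.609·10.2) = 0.02560 K/W
  R_aerogel blanket = L/(kA) = 0.0787/(0.0171·10.2) = 0.4512 K/W
  R_beech = L/(kA) = 0.248/(0.188·10.2) = 0.1293 K/W
  R_conv,out = 1/(hA) = 1/(20.4·10.2) = 0.004806 K/W
ΣR = 0.02560 + 0.4512 + 0.1293 + 0.004806 = 0.6109 K/W
Q = ΔT/ΣR = (23.2 °C − 1.19 °C)/0.6109 = 36.03 W
From the inner boundary to the aerogel blanket/beech interface, ΣR_partial = 0.4768 K/W.
T_interface = T_in − Q·ΣR_partial = 23.2 °C − (36.03)(0.4768) = 6.02 °C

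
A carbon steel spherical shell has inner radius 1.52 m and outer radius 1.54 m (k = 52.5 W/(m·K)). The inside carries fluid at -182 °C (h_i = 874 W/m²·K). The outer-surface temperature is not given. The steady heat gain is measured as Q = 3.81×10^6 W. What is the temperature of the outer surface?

T_out = 17.5 °C

Series resistances:
  R_conv,in = 1/(4πr²h) = 1/(4π·1.52²·874) = 3.941×10^-5 K/W
  R_carbon steel = (1/1.52 − 1/1.54)/(4πk) = 0.008544/(4π·52.5) = 1.295×10^-5 K/W
ΣR = 5.236×10^-5 K/W
ΔT = Q·ΣR = 3.81×10^6 × 5.236×10^-5 = 199.5 K
Heat flows inward, so T_out = T_in + ΔT = -182 + 199.5 = 17.5 °C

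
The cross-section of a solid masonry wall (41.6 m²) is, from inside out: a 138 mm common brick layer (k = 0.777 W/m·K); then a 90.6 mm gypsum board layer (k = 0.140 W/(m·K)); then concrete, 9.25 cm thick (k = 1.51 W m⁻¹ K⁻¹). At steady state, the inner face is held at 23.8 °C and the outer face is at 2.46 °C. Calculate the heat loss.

Series thermal resistances, inner to outer:
  R_common brick = L/(kA) = 0.138/(0.777·41.6) = 0.004269 K/W
  R_gypsum board = L/(kA) = 0.0906/(0.140·41.6) = 0.01556 K/W
  R_concrete = L/(kA) = 0.0925/(1.51·41.6) = 0.001473 K/W
ΣR = 0.004269 + 0.01556 + 0.001473 = 0.02130 K/W
Q = ΔT/ΣR = (23.8 °C − 2.46 °C)/0.02130 = 1000 W

Q = 1000 W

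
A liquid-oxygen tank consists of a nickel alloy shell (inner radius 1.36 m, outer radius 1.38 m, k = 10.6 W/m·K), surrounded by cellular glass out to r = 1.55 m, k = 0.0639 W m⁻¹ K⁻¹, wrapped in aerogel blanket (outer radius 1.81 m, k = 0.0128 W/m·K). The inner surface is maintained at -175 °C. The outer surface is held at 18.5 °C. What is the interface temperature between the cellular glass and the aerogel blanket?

Series thermal resistances, inner to outer:
  R_nickel alloy = (1/1.36 − 1/1.38)/(4πk) = 0.01066/(4π·10.6) = 8.000×10^-5 K/W
  R_cellular glass = (1/1.38 − 1/1.55)/(4πk) = 0.07948/(4π·0.0639) = 0.09898 K/W
  R_aerogel blanket = (1/1.55 − 1/1.81)/(4πk) = 0.09268/(4π·0.0128) = 0.5762 K/W
ΣR = 8.000×10^-5 + 0.09898 + 0.5762 = 0.6753 K/W
Q = ΔT/ΣR = (-175 °C − 18.5 °C)/0.6753 = -286.5 W
From the inner boundary to the cellular glass/aerogel blanket interface, ΣR_partial = 0.09906 K/W.
T_interface = T_in − Q·ΣR_partial = -175 °C − (-286.5)(0.09906) = -147 °C

T = -147 °C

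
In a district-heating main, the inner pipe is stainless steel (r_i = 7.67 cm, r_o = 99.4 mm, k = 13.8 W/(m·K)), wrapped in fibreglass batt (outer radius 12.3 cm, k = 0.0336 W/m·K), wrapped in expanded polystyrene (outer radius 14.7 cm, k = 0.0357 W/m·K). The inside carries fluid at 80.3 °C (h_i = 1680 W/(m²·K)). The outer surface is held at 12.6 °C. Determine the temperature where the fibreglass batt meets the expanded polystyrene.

Series thermal resistances, inner to outer:
  R'_conv,in = 1/(2πr h) = 1/(2π·0.0767·1680) = 0.001235 m·K/W
  R'_stainless steel = ln(0.0994/0.0767)/(2πk) = 0.2593/(2π·13.8) = 0.002990 m·K/W
  R'_fibreglass batt = ln(0.123/0.0994)/(2πk) = 0.2130/(2π·0.0336) = 1.009 m·K/W
  R'_expanded polystyrene = ln(0.147/0.123)/(2πk) = 0.1782/(2π·0.0357) = 0.7947 m·K/W
ΣR = 0.001235 + 0.002990 + 1.009 + 0.7947 = 1.808 m·K/W
Q' = ΔT/ΣR = (80.3 °C − 12.6 °C)/1.808 = 37.44 W/m
From the inner boundary to the fibreglass batt/expanded polystyrene interface, ΣR_partial = 1.013 m·K/W.
T_interface = T_in − Q'·ΣR_partial = 80.3 °C − (37.44)(1.013) = 42.4 °C

T = 42.4 °C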